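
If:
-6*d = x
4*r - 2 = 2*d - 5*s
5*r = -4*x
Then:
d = -x/6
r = -4*x/5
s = 43*x/75 + 2/5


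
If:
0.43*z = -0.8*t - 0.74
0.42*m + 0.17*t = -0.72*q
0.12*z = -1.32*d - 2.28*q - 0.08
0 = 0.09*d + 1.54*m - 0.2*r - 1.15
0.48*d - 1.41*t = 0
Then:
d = -1.57890625*z - 2.7171875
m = -1.25924968671679*z - 2.26220238095238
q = 0.861472039473684*z + 1.53802083333333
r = -10.4067304002193*z - 24.3916927083333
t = -0.5375*z - 0.925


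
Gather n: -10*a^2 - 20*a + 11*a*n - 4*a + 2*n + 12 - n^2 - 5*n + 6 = -10*a^2 - 24*a - n^2 + n*(11*a - 3) + 18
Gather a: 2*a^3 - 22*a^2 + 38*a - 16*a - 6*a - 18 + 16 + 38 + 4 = 2*a^3 - 22*a^2 + 16*a + 40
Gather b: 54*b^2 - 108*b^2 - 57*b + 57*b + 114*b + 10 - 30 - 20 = -54*b^2 + 114*b - 40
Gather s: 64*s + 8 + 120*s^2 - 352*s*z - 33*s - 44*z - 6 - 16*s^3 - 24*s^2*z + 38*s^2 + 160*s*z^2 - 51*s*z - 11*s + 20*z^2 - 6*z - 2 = -16*s^3 + s^2*(158 - 24*z) + s*(160*z^2 - 403*z + 20) + 20*z^2 - 50*z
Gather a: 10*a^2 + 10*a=10*a^2 + 10*a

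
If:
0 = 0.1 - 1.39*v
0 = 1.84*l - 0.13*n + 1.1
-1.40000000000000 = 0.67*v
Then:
No Solution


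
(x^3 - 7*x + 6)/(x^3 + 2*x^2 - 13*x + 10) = (x + 3)/(x + 5)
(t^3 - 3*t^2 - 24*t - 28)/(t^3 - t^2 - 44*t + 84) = (t^3 - 3*t^2 - 24*t - 28)/(t^3 - t^2 - 44*t + 84)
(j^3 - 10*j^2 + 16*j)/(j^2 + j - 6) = j*(j - 8)/(j + 3)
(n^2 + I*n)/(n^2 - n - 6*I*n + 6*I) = n*(n + I)/(n^2 - n - 6*I*n + 6*I)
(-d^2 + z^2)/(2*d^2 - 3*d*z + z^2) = (d + z)/(-2*d + z)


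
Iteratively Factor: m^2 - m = (m)*(m - 1)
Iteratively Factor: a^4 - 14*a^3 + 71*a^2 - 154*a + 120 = (a - 2)*(a^3 - 12*a^2 + 47*a - 60) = (a - 4)*(a - 2)*(a^2 - 8*a + 15) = (a - 4)*(a - 3)*(a - 2)*(a - 5)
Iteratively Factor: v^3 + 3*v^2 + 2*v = (v)*(v^2 + 3*v + 2) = v*(v + 2)*(v + 1)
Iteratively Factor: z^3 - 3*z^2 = (z)*(z^2 - 3*z) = z*(z - 3)*(z)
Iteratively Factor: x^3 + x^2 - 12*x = (x)*(x^2 + x - 12) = x*(x + 4)*(x - 3)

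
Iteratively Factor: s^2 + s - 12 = (s - 3)*(s + 4)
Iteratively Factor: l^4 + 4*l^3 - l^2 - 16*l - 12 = (l + 1)*(l^3 + 3*l^2 - 4*l - 12) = (l + 1)*(l + 2)*(l^2 + l - 6) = (l + 1)*(l + 2)*(l + 3)*(l - 2)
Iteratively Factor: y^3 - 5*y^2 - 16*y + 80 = (y - 5)*(y^2 - 16) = (y - 5)*(y - 4)*(y + 4)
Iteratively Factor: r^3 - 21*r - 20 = (r + 4)*(r^2 - 4*r - 5) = (r + 1)*(r + 4)*(r - 5)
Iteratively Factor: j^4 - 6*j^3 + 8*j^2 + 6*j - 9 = (j - 3)*(j^3 - 3*j^2 - j + 3) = (j - 3)^2*(j^2 - 1) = (j - 3)^2*(j - 1)*(j + 1)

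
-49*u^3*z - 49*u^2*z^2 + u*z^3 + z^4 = z*(-7*u + z)*(u + z)*(7*u + z)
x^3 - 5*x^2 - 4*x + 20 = (x - 5)*(x - 2)*(x + 2)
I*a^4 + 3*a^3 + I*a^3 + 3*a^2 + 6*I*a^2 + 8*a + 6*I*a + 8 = (a + 1)*(a - 4*I)*(a + 2*I)*(I*a + 1)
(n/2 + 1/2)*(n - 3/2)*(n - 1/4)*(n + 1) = n^4/2 + n^3/8 - 17*n^2/16 - n/2 + 3/16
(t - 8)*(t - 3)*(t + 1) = t^3 - 10*t^2 + 13*t + 24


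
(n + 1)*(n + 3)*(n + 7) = n^3 + 11*n^2 + 31*n + 21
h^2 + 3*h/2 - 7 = (h - 2)*(h + 7/2)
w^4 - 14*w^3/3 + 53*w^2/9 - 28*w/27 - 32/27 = (w - 8/3)*(w - 4/3)*(w - 1)*(w + 1/3)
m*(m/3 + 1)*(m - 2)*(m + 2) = m^4/3 + m^3 - 4*m^2/3 - 4*m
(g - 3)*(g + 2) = g^2 - g - 6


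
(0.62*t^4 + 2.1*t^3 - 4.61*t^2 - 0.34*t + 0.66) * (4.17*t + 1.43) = 2.5854*t^5 + 9.6436*t^4 - 16.2207*t^3 - 8.0101*t^2 + 2.266*t + 0.9438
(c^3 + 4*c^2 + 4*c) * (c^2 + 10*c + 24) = c^5 + 14*c^4 + 68*c^3 + 136*c^2 + 96*c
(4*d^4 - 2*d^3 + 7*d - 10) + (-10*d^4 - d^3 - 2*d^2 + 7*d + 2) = -6*d^4 - 3*d^3 - 2*d^2 + 14*d - 8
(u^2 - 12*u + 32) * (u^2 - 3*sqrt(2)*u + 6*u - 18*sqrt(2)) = u^4 - 6*u^3 - 3*sqrt(2)*u^3 - 40*u^2 + 18*sqrt(2)*u^2 + 120*sqrt(2)*u + 192*u - 576*sqrt(2)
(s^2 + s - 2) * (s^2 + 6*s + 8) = s^4 + 7*s^3 + 12*s^2 - 4*s - 16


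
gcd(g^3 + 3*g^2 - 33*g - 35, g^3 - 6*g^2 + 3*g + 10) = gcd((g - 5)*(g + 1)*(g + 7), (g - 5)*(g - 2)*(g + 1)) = g^2 - 4*g - 5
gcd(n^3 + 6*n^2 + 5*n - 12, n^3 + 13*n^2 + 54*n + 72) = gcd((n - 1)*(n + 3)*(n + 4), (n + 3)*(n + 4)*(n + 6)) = n^2 + 7*n + 12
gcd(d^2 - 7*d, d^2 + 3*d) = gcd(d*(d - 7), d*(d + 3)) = d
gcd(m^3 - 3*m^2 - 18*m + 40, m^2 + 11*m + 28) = m + 4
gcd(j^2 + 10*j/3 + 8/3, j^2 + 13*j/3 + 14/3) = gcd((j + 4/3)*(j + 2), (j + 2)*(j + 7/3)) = j + 2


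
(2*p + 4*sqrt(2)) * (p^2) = 2*p^3 + 4*sqrt(2)*p^2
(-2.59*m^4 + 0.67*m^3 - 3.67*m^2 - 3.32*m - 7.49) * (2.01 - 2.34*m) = 6.0606*m^5 - 6.7737*m^4 + 9.9345*m^3 + 0.3921*m^2 + 10.8534*m - 15.0549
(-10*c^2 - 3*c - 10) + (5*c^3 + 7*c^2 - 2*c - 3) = 5*c^3 - 3*c^2 - 5*c - 13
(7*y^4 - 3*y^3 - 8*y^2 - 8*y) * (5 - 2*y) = -14*y^5 + 41*y^4 + y^3 - 24*y^2 - 40*y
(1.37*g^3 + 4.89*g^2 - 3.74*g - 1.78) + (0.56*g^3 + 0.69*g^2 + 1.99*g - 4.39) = 1.93*g^3 + 5.58*g^2 - 1.75*g - 6.17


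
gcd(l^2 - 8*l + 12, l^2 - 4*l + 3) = 1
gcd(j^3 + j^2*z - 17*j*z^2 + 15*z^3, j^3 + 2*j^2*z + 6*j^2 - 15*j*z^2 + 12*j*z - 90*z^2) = -j^2 - 2*j*z + 15*z^2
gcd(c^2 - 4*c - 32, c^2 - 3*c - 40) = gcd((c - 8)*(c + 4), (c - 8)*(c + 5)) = c - 8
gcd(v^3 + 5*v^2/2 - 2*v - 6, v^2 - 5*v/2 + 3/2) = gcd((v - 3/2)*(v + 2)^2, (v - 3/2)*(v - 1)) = v - 3/2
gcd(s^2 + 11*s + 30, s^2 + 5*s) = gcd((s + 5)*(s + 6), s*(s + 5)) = s + 5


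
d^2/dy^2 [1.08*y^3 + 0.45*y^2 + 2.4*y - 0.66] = 6.48*y + 0.9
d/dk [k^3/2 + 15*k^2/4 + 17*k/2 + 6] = 3*k^2/2 + 15*k/2 + 17/2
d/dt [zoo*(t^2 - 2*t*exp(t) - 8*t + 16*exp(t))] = zoo*(t*exp(t) + t + exp(t) + 1)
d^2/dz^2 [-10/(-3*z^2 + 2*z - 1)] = 20*(-9*z^2 + 6*z + 4*(3*z - 1)^2 - 3)/(3*z^2 - 2*z + 1)^3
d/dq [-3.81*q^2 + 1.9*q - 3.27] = 1.9 - 7.62*q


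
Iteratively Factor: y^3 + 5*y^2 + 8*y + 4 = (y + 1)*(y^2 + 4*y + 4) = (y + 1)*(y + 2)*(y + 2)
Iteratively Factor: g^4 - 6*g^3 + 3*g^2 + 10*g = (g)*(g^3 - 6*g^2 + 3*g + 10) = g*(g - 5)*(g^2 - g - 2) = g*(g - 5)*(g + 1)*(g - 2)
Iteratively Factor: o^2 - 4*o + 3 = (o - 3)*(o - 1)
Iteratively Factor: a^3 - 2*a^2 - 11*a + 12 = (a - 4)*(a^2 + 2*a - 3) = (a - 4)*(a - 1)*(a + 3)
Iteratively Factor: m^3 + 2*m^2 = (m)*(m^2 + 2*m) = m^2*(m + 2)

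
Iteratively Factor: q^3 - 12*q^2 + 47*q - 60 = (q - 4)*(q^2 - 8*q + 15) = (q - 4)*(q - 3)*(q - 5)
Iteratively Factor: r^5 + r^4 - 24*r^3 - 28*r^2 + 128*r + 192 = (r - 3)*(r^4 + 4*r^3 - 12*r^2 - 64*r - 64) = (r - 3)*(r + 2)*(r^3 + 2*r^2 - 16*r - 32) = (r - 3)*(r + 2)^2*(r^2 - 16) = (r - 4)*(r - 3)*(r + 2)^2*(r + 4)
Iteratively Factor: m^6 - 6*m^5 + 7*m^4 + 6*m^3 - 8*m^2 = (m)*(m^5 - 6*m^4 + 7*m^3 + 6*m^2 - 8*m) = m^2*(m^4 - 6*m^3 + 7*m^2 + 6*m - 8) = m^2*(m - 1)*(m^3 - 5*m^2 + 2*m + 8) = m^2*(m - 4)*(m - 1)*(m^2 - m - 2) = m^2*(m - 4)*(m - 2)*(m - 1)*(m + 1)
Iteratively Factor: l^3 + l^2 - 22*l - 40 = (l + 4)*(l^2 - 3*l - 10) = (l + 2)*(l + 4)*(l - 5)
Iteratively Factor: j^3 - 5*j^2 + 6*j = (j - 2)*(j^2 - 3*j) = j*(j - 2)*(j - 3)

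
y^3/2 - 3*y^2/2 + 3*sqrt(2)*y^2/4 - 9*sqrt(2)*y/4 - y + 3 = (y/2 + sqrt(2))*(y - 3)*(y - sqrt(2)/2)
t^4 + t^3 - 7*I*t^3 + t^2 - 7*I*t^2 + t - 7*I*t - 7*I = (t + 1)*(t - 7*I)*(t - I)*(t + I)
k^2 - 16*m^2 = (k - 4*m)*(k + 4*m)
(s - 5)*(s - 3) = s^2 - 8*s + 15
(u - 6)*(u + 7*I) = u^2 - 6*u + 7*I*u - 42*I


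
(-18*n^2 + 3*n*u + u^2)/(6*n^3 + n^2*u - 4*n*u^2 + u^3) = (6*n + u)/(-2*n^2 - n*u + u^2)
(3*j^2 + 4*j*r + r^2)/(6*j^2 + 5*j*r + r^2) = (j + r)/(2*j + r)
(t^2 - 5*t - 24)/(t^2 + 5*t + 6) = (t - 8)/(t + 2)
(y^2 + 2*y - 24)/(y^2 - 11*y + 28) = (y + 6)/(y - 7)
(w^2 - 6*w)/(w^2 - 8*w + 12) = w/(w - 2)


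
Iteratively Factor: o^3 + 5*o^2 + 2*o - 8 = (o + 2)*(o^2 + 3*o - 4) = (o - 1)*(o + 2)*(o + 4)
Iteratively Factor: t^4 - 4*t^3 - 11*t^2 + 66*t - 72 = (t + 4)*(t^3 - 8*t^2 + 21*t - 18) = (t - 3)*(t + 4)*(t^2 - 5*t + 6) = (t - 3)*(t - 2)*(t + 4)*(t - 3)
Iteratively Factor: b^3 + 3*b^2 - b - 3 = (b - 1)*(b^2 + 4*b + 3) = (b - 1)*(b + 1)*(b + 3)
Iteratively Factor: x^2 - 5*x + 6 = (x - 2)*(x - 3)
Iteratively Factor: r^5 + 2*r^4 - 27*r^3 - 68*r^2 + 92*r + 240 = (r + 4)*(r^4 - 2*r^3 - 19*r^2 + 8*r + 60) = (r + 2)*(r + 4)*(r^3 - 4*r^2 - 11*r + 30) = (r - 2)*(r + 2)*(r + 4)*(r^2 - 2*r - 15) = (r - 2)*(r + 2)*(r + 3)*(r + 4)*(r - 5)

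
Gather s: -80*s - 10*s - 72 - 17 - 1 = -90*s - 90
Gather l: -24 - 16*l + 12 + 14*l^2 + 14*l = 14*l^2 - 2*l - 12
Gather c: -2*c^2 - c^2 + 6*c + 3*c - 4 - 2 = -3*c^2 + 9*c - 6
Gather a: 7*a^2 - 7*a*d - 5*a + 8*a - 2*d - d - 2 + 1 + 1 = 7*a^2 + a*(3 - 7*d) - 3*d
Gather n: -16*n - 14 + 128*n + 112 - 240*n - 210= -128*n - 112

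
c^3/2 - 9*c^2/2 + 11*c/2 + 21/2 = (c/2 + 1/2)*(c - 7)*(c - 3)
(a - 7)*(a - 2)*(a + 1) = a^3 - 8*a^2 + 5*a + 14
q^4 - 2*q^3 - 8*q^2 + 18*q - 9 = (q - 3)*(q - 1)^2*(q + 3)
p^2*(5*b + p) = 5*b*p^2 + p^3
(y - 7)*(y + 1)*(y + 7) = y^3 + y^2 - 49*y - 49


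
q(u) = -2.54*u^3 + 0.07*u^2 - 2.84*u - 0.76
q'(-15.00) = -1719.44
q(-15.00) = 8630.09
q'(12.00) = -1098.44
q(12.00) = -4413.88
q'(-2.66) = -57.13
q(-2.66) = 55.10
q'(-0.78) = -7.59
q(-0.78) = 2.70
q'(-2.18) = -39.36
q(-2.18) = 32.08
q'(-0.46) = -4.52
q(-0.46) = 0.81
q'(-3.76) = -111.09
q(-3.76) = 145.93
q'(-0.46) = -4.52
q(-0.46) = 0.81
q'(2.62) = -54.78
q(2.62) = -53.40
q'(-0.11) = -2.95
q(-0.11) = -0.44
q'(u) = -7.62*u^2 + 0.14*u - 2.84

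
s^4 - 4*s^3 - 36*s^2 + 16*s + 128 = (s - 8)*(s - 2)*(s + 2)*(s + 4)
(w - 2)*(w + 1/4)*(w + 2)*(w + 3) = w^4 + 13*w^3/4 - 13*w^2/4 - 13*w - 3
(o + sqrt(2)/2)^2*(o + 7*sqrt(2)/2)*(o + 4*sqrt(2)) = o^4 + 17*sqrt(2)*o^3/2 + 87*o^2/2 + 127*sqrt(2)*o/4 + 14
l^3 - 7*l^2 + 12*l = l*(l - 4)*(l - 3)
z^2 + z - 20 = (z - 4)*(z + 5)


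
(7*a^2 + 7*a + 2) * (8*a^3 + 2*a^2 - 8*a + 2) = 56*a^5 + 70*a^4 - 26*a^3 - 38*a^2 - 2*a + 4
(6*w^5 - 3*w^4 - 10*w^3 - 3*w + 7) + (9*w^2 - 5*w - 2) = 6*w^5 - 3*w^4 - 10*w^3 + 9*w^2 - 8*w + 5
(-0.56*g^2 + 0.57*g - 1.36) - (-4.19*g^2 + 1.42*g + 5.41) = 3.63*g^2 - 0.85*g - 6.77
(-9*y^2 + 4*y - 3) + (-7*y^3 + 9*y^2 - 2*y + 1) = -7*y^3 + 2*y - 2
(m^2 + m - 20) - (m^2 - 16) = m - 4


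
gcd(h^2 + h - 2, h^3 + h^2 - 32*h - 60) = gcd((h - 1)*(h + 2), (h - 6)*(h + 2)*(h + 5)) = h + 2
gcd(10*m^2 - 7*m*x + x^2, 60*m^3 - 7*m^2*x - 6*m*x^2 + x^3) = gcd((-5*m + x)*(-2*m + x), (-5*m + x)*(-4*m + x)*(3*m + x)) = -5*m + x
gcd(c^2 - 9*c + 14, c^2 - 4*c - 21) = c - 7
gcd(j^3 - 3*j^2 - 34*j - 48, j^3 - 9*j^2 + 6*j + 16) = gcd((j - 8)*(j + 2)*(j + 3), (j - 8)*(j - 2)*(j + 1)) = j - 8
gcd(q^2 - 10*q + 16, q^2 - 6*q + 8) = q - 2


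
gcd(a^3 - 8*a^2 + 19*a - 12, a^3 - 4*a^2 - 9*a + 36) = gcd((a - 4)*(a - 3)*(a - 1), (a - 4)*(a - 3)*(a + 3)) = a^2 - 7*a + 12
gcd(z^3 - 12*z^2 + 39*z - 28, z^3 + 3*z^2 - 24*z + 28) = 1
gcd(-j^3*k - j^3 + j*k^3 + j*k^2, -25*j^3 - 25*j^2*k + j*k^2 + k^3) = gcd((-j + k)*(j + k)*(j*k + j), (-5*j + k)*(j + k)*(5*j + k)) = j + k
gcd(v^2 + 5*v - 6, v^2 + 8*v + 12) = v + 6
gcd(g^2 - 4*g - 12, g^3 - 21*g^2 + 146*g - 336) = g - 6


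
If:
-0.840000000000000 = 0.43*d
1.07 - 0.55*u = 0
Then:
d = -1.95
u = 1.95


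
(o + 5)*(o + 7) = o^2 + 12*o + 35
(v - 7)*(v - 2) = v^2 - 9*v + 14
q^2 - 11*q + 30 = (q - 6)*(q - 5)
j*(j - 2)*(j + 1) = j^3 - j^2 - 2*j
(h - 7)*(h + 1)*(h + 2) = h^3 - 4*h^2 - 19*h - 14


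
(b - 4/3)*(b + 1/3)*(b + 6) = b^3 + 5*b^2 - 58*b/9 - 8/3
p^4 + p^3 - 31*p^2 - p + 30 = (p - 5)*(p - 1)*(p + 1)*(p + 6)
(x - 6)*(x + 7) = x^2 + x - 42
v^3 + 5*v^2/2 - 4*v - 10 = (v - 2)*(v + 2)*(v + 5/2)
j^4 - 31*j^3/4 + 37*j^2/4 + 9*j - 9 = (j - 6)*(j - 2)*(j - 3/4)*(j + 1)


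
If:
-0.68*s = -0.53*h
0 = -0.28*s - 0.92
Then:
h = -4.22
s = -3.29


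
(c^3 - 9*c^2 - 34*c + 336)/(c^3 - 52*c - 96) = (c - 7)/(c + 2)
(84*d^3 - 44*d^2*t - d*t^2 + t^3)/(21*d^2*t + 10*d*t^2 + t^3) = (12*d^2 - 8*d*t + t^2)/(t*(3*d + t))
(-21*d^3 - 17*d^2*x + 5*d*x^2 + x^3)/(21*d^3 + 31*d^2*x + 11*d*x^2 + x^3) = (-3*d + x)/(3*d + x)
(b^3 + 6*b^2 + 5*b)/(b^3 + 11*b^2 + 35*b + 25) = b/(b + 5)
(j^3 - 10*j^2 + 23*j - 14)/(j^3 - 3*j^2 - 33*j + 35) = (j - 2)/(j + 5)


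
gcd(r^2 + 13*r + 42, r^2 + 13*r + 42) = r^2 + 13*r + 42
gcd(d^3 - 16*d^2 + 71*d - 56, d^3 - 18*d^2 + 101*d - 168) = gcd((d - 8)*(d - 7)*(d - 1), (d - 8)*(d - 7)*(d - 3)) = d^2 - 15*d + 56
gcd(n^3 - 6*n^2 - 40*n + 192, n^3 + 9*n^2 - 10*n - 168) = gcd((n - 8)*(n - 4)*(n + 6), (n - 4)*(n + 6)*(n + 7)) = n^2 + 2*n - 24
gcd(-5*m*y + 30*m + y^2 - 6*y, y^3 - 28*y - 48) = y - 6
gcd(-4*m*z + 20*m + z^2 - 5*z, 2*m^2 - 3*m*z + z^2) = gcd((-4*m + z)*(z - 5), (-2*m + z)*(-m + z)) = 1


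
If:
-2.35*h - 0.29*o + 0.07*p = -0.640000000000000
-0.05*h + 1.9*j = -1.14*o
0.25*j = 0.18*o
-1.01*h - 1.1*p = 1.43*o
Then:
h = 0.26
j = 0.00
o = 0.01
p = -0.25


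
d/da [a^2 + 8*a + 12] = 2*a + 8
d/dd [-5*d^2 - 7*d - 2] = -10*d - 7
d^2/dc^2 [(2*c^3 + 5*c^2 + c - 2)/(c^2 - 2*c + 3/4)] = 280/(8*c^3 - 36*c^2 + 54*c - 27)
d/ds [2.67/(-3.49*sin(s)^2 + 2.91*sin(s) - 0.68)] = (18.6366*sin(s) - 7.7697)*cos(s)/(3.49*sin(s)^2 - 2.91*sin(s) + 0.68)^2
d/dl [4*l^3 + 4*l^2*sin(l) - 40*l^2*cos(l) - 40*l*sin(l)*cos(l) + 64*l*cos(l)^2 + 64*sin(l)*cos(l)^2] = 40*l^2*sin(l) + 4*l^2*cos(l) + 12*l^2 + 8*l*sin(l) - 64*l*sin(2*l) - 80*l*cos(l) - 40*l*cos(2*l) - 20*sin(2*l) + 16*cos(l) + 32*cos(2*l) + 48*cos(3*l) + 32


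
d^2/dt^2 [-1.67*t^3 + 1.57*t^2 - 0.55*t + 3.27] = 3.14 - 10.02*t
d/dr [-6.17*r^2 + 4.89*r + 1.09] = 4.89 - 12.34*r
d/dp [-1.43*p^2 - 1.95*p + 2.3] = -2.86*p - 1.95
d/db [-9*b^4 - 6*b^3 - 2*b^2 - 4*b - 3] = -36*b^3 - 18*b^2 - 4*b - 4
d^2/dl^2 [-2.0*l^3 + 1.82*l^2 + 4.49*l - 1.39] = 3.64 - 12.0*l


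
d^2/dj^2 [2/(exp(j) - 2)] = 2*(exp(j) + 2)*exp(j)/(exp(j) - 2)^3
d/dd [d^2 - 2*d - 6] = 2*d - 2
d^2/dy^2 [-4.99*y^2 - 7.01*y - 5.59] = -9.98000000000000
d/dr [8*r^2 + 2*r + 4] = 16*r + 2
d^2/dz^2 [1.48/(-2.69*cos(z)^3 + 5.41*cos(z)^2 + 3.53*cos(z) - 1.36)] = (-346.534304*(0.745841035120148*sin(z)^2 + 1.0*cos(z) - 0.419593345656192)^2*sin(z)^2 + (2.2385*cos(z) + 16.0136*cos(2*z) - 8.9577*cos(3*z))*(2.69*cos(z)^3 - 5.41*cos(z)^2 - 3.53*cos(z) + 1.36))/(2.69*cos(z)^3 - 5.41*cos(z)^2 - 3.53*cos(z) + 1.36)^3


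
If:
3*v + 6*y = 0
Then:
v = -2*y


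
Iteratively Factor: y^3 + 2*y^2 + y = (y + 1)*(y^2 + y) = (y + 1)^2*(y)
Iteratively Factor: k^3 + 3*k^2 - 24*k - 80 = (k + 4)*(k^2 - k - 20) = (k - 5)*(k + 4)*(k + 4)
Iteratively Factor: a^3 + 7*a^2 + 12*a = (a + 4)*(a^2 + 3*a) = a*(a + 4)*(a + 3)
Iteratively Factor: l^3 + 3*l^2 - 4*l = (l - 1)*(l^2 + 4*l) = l*(l - 1)*(l + 4)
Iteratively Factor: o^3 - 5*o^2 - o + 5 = (o + 1)*(o^2 - 6*o + 5) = (o - 1)*(o + 1)*(o - 5)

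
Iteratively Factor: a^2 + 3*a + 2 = (a + 1)*(a + 2)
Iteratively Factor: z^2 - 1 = (z + 1)*(z - 1)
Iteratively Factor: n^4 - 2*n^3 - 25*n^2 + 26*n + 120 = (n - 3)*(n^3 + n^2 - 22*n - 40) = (n - 3)*(n + 2)*(n^2 - n - 20) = (n - 5)*(n - 3)*(n + 2)*(n + 4)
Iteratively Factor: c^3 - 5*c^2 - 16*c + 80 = (c - 5)*(c^2 - 16) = (c - 5)*(c + 4)*(c - 4)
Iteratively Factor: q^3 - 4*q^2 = (q)*(q^2 - 4*q) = q^2*(q - 4)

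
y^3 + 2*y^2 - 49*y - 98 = (y - 7)*(y + 2)*(y + 7)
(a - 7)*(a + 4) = a^2 - 3*a - 28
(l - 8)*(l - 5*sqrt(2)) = l^2 - 8*l - 5*sqrt(2)*l + 40*sqrt(2)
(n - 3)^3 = n^3 - 9*n^2 + 27*n - 27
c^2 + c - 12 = (c - 3)*(c + 4)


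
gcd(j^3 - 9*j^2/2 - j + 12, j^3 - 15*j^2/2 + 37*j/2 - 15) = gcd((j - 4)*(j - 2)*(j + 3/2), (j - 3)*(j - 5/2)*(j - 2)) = j - 2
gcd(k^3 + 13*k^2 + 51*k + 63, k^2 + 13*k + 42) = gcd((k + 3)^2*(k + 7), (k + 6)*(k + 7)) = k + 7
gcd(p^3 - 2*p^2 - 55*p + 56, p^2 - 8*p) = p - 8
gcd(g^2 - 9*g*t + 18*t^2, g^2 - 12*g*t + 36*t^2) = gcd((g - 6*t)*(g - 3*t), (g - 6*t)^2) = -g + 6*t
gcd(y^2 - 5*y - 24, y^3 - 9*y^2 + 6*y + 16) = y - 8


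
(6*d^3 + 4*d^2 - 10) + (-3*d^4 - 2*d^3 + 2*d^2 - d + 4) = -3*d^4 + 4*d^3 + 6*d^2 - d - 6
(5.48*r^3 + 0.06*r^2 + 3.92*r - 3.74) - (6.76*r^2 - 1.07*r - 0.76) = 5.48*r^3 - 6.7*r^2 + 4.99*r - 2.98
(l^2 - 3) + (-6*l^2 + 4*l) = -5*l^2 + 4*l - 3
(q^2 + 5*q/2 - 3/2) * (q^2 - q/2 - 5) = q^4 + 2*q^3 - 31*q^2/4 - 47*q/4 + 15/2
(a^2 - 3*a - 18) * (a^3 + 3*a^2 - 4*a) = a^5 - 31*a^3 - 42*a^2 + 72*a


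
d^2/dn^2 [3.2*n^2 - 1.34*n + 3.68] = 6.40000000000000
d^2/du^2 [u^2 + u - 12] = 2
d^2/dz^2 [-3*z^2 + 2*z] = -6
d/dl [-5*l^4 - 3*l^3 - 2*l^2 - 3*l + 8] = -20*l^3 - 9*l^2 - 4*l - 3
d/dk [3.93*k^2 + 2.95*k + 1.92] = 7.86*k + 2.95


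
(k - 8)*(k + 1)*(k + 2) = k^3 - 5*k^2 - 22*k - 16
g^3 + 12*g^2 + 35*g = g*(g + 5)*(g + 7)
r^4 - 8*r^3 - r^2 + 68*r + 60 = (r - 6)*(r - 5)*(r + 1)*(r + 2)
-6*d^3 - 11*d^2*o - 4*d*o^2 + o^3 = (-6*d + o)*(d + o)^2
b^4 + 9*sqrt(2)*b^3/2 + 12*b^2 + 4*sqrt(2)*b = b*(b + sqrt(2)/2)*(b + 2*sqrt(2))^2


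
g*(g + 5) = g^2 + 5*g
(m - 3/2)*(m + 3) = m^2 + 3*m/2 - 9/2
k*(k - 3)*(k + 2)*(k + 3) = k^4 + 2*k^3 - 9*k^2 - 18*k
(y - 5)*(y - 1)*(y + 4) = y^3 - 2*y^2 - 19*y + 20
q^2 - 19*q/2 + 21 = (q - 6)*(q - 7/2)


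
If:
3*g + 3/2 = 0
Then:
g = -1/2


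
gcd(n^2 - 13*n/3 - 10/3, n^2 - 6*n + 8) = 1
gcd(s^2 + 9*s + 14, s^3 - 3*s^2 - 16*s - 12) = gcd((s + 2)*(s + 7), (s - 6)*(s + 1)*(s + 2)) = s + 2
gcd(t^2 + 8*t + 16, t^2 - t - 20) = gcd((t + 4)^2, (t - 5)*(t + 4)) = t + 4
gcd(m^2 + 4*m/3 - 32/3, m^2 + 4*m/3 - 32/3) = m^2 + 4*m/3 - 32/3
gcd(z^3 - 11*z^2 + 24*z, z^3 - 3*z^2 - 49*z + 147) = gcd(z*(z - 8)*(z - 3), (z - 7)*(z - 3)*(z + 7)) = z - 3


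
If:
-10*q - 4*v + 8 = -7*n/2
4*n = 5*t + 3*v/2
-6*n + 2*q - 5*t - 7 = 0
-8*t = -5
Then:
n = -823/892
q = 8187/3568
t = 5/8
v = -4053/892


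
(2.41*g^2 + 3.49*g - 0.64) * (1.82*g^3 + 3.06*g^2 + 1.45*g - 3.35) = 4.3862*g^5 + 13.7264*g^4 + 13.0091*g^3 - 4.9714*g^2 - 12.6195*g + 2.144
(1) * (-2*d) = -2*d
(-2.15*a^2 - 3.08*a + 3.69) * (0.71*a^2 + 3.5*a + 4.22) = -1.5265*a^4 - 9.7118*a^3 - 17.2331*a^2 - 0.0826000000000011*a + 15.5718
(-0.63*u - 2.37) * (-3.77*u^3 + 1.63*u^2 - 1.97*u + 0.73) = 2.3751*u^4 + 7.908*u^3 - 2.622*u^2 + 4.209*u - 1.7301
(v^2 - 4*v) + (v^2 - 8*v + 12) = 2*v^2 - 12*v + 12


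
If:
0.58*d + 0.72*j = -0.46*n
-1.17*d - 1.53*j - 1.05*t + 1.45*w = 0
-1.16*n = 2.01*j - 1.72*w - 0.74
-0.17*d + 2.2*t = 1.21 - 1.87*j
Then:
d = -0.693022593135691*w - 0.496768824776168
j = 3.63461296799001*w + 0.0690596721542975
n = 0.518267292215398 - 4.81514833246545*w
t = 0.452912596754325 - 3.14297276862472*w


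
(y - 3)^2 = y^2 - 6*y + 9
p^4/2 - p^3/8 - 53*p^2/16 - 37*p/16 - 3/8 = (p/2 + 1)*(p - 3)*(p + 1/4)*(p + 1/2)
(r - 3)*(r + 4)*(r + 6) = r^3 + 7*r^2 - 6*r - 72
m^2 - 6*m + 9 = (m - 3)^2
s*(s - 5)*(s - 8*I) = s^3 - 5*s^2 - 8*I*s^2 + 40*I*s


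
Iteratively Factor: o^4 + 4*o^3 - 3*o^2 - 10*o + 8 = (o + 2)*(o^3 + 2*o^2 - 7*o + 4) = (o - 1)*(o + 2)*(o^2 + 3*o - 4) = (o - 1)^2*(o + 2)*(o + 4)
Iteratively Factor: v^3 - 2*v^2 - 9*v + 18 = (v - 3)*(v^2 + v - 6) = (v - 3)*(v - 2)*(v + 3)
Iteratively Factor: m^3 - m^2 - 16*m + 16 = (m + 4)*(m^2 - 5*m + 4) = (m - 1)*(m + 4)*(m - 4)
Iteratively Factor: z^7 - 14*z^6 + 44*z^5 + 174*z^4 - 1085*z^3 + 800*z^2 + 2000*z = (z - 5)*(z^6 - 9*z^5 - z^4 + 169*z^3 - 240*z^2 - 400*z) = (z - 5)*(z - 4)*(z^5 - 5*z^4 - 21*z^3 + 85*z^2 + 100*z) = (z - 5)^2*(z - 4)*(z^4 - 21*z^2 - 20*z) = (z - 5)^2*(z - 4)*(z + 4)*(z^3 - 4*z^2 - 5*z) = (z - 5)^3*(z - 4)*(z + 4)*(z^2 + z) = z*(z - 5)^3*(z - 4)*(z + 4)*(z + 1)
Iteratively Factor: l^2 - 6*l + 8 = (l - 4)*(l - 2)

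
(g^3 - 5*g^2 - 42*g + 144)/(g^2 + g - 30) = (g^2 - 11*g + 24)/(g - 5)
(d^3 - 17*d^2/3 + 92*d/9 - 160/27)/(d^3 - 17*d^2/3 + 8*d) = (d^2 - 3*d + 20/9)/(d*(d - 3))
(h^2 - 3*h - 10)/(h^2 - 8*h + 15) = (h + 2)/(h - 3)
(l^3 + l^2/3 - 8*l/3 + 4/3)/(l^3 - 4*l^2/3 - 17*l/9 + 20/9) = 3*(3*l^2 + 4*l - 4)/(9*l^2 - 3*l - 20)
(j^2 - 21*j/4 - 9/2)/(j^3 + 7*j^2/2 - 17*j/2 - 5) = (4*j^2 - 21*j - 18)/(2*(2*j^3 + 7*j^2 - 17*j - 10))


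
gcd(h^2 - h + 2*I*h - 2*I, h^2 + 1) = 1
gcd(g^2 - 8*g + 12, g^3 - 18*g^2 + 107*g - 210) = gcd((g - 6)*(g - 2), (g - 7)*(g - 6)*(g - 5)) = g - 6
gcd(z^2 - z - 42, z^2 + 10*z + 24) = z + 6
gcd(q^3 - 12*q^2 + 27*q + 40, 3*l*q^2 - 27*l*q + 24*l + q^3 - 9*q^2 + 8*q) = q - 8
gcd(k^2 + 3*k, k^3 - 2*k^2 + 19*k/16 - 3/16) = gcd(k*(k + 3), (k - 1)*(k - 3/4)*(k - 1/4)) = 1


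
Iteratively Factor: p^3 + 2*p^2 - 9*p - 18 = (p + 2)*(p^2 - 9) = (p + 2)*(p + 3)*(p - 3)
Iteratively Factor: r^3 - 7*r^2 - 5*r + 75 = (r - 5)*(r^2 - 2*r - 15) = (r - 5)*(r + 3)*(r - 5)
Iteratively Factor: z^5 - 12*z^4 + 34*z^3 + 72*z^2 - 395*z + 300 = (z - 5)*(z^4 - 7*z^3 - z^2 + 67*z - 60) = (z - 5)^2*(z^3 - 2*z^2 - 11*z + 12) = (z - 5)^2*(z + 3)*(z^2 - 5*z + 4) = (z - 5)^2*(z - 1)*(z + 3)*(z - 4)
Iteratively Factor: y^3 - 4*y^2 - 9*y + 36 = (y + 3)*(y^2 - 7*y + 12) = (y - 3)*(y + 3)*(y - 4)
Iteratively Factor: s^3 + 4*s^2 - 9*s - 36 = (s + 3)*(s^2 + s - 12) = (s + 3)*(s + 4)*(s - 3)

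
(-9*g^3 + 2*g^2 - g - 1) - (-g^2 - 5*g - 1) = -9*g^3 + 3*g^2 + 4*g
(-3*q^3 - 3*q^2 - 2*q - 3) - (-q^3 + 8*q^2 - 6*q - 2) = -2*q^3 - 11*q^2 + 4*q - 1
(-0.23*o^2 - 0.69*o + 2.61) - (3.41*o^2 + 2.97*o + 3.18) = -3.64*o^2 - 3.66*o - 0.57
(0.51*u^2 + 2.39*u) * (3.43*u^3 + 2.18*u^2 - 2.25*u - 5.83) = 1.7493*u^5 + 9.3095*u^4 + 4.0627*u^3 - 8.3508*u^2 - 13.9337*u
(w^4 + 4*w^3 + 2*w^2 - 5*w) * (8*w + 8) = 8*w^5 + 40*w^4 + 48*w^3 - 24*w^2 - 40*w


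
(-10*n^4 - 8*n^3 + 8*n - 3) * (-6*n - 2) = 60*n^5 + 68*n^4 + 16*n^3 - 48*n^2 + 2*n + 6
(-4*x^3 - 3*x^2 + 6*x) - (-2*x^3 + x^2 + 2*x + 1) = -2*x^3 - 4*x^2 + 4*x - 1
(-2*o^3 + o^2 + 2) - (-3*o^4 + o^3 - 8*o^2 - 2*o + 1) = 3*o^4 - 3*o^3 + 9*o^2 + 2*o + 1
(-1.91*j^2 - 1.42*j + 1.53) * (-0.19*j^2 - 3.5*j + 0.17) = 0.3629*j^4 + 6.9548*j^3 + 4.3546*j^2 - 5.5964*j + 0.2601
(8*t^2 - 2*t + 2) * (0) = 0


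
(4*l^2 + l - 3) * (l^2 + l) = 4*l^4 + 5*l^3 - 2*l^2 - 3*l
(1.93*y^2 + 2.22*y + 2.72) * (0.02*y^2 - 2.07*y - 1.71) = 0.0386*y^4 - 3.9507*y^3 - 7.8413*y^2 - 9.4266*y - 4.6512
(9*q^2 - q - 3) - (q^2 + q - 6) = 8*q^2 - 2*q + 3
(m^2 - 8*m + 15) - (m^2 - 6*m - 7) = 22 - 2*m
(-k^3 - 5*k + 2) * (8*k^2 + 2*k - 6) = -8*k^5 - 2*k^4 - 34*k^3 + 6*k^2 + 34*k - 12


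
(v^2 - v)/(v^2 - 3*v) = (v - 1)/(v - 3)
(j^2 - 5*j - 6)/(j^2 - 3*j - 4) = (j - 6)/(j - 4)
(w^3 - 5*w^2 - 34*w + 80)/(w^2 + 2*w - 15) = (w^2 - 10*w + 16)/(w - 3)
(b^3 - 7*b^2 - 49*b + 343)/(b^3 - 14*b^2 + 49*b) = (b + 7)/b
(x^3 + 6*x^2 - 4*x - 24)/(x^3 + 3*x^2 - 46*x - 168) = (x^2 - 4)/(x^2 - 3*x - 28)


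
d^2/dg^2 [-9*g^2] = -18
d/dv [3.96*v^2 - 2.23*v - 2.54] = 7.92*v - 2.23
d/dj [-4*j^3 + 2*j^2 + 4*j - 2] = -12*j^2 + 4*j + 4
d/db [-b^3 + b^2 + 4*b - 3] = -3*b^2 + 2*b + 4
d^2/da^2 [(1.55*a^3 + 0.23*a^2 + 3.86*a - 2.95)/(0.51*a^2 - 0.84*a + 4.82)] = (4.44089209850063e-16*a^5 - 1.77635683940025e-15*a^4 - 3.22802399999999*a^3 - 45.649926*a^2 + 166.712088*a + 52.28398)/(0.132651*a^6 - 0.655452*a^5 + 4.840614*a^4 - 12.982032*a^3 + 45.748548*a^2 - 58.545648*a + 111.980168)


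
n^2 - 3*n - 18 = (n - 6)*(n + 3)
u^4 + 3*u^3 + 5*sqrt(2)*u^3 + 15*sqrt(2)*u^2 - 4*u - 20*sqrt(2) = (u - 1)*(u + 2)^2*(u + 5*sqrt(2))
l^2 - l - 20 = (l - 5)*(l + 4)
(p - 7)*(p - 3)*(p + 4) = p^3 - 6*p^2 - 19*p + 84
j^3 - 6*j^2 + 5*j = j*(j - 5)*(j - 1)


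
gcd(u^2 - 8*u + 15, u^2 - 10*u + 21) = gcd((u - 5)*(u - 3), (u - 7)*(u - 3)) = u - 3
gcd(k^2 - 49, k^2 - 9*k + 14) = k - 7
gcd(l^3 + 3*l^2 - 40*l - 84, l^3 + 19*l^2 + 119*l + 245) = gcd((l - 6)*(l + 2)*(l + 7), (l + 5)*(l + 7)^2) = l + 7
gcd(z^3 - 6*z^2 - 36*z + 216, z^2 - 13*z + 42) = z - 6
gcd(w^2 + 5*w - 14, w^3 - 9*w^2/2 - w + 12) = w - 2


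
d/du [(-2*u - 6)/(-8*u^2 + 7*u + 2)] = 2*(-8*u^2 - 48*u + 19)/(64*u^4 - 112*u^3 + 17*u^2 + 28*u + 4)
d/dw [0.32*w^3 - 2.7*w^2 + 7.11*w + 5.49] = 0.96*w^2 - 5.4*w + 7.11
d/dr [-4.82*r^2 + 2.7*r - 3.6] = 2.7 - 9.64*r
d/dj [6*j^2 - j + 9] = 12*j - 1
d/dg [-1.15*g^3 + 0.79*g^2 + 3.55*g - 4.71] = -3.45*g^2 + 1.58*g + 3.55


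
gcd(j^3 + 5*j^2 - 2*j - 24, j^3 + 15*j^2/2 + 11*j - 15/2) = j + 3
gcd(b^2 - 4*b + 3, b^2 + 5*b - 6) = b - 1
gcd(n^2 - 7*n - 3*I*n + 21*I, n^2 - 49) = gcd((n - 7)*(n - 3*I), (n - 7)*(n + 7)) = n - 7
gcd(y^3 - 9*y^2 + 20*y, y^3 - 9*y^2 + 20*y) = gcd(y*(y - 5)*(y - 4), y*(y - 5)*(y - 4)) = y^3 - 9*y^2 + 20*y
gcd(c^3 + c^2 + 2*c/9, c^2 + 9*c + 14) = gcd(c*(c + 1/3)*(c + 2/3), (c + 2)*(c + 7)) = 1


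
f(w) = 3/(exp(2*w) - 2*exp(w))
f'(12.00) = 0.00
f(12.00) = 0.00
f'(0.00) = 0.00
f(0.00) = -3.00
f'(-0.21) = 0.99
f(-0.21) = -3.11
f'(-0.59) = 2.31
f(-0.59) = -3.74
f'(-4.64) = 155.31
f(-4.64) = -156.07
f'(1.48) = -0.81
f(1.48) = 0.29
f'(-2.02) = 11.25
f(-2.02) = -12.11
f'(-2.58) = 19.77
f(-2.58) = -20.58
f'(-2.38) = 16.17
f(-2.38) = -16.99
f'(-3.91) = 74.84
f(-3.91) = -75.61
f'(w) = 3*(-2*exp(2*w) + 2*exp(w))/(exp(2*w) - 2*exp(w))^2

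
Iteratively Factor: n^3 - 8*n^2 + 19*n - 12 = (n - 4)*(n^2 - 4*n + 3) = (n - 4)*(n - 1)*(n - 3)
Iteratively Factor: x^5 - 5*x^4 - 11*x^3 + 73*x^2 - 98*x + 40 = (x - 1)*(x^4 - 4*x^3 - 15*x^2 + 58*x - 40) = (x - 5)*(x - 1)*(x^3 + x^2 - 10*x + 8) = (x - 5)*(x - 1)*(x + 4)*(x^2 - 3*x + 2) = (x - 5)*(x - 1)^2*(x + 4)*(x - 2)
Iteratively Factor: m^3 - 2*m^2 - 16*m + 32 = (m + 4)*(m^2 - 6*m + 8) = (m - 4)*(m + 4)*(m - 2)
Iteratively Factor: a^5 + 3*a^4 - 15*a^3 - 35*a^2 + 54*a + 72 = (a + 1)*(a^4 + 2*a^3 - 17*a^2 - 18*a + 72) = (a - 3)*(a + 1)*(a^3 + 5*a^2 - 2*a - 24) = (a - 3)*(a - 2)*(a + 1)*(a^2 + 7*a + 12) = (a - 3)*(a - 2)*(a + 1)*(a + 3)*(a + 4)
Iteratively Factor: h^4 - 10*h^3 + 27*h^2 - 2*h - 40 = (h - 5)*(h^3 - 5*h^2 + 2*h + 8) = (h - 5)*(h - 2)*(h^2 - 3*h - 4) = (h - 5)*(h - 2)*(h + 1)*(h - 4)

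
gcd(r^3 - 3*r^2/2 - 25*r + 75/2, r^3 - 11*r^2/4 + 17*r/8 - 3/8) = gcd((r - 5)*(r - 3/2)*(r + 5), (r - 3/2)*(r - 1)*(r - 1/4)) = r - 3/2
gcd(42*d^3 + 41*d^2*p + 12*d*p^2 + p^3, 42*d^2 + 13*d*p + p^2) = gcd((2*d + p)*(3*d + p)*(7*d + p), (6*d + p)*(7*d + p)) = 7*d + p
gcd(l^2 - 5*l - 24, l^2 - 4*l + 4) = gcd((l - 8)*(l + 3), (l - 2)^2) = 1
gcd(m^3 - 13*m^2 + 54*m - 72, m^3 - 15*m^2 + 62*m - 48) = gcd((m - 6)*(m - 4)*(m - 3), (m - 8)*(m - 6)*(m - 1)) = m - 6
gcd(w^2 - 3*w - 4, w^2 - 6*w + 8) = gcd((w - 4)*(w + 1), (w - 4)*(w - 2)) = w - 4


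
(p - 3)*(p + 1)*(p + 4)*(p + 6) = p^4 + 8*p^3 + p^2 - 78*p - 72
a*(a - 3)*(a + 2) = a^3 - a^2 - 6*a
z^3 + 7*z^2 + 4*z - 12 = (z - 1)*(z + 2)*(z + 6)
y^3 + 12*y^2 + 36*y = y*(y + 6)^2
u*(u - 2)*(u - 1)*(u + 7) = u^4 + 4*u^3 - 19*u^2 + 14*u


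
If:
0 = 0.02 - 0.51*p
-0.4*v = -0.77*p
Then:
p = 0.04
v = 0.08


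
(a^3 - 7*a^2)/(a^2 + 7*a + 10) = a^2*(a - 7)/(a^2 + 7*a + 10)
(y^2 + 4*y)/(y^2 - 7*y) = (y + 4)/(y - 7)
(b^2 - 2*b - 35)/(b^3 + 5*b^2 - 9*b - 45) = (b - 7)/(b^2 - 9)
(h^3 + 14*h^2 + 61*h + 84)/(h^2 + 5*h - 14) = (h^2 + 7*h + 12)/(h - 2)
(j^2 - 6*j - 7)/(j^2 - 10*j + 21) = (j + 1)/(j - 3)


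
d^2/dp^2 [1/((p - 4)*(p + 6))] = 2*((p - 4)^2 + (p - 4)*(p + 6) + (p + 6)^2)/((p - 4)^3*(p + 6)^3)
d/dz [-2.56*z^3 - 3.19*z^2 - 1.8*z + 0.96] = -7.68*z^2 - 6.38*z - 1.8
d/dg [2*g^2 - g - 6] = 4*g - 1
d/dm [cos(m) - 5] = -sin(m)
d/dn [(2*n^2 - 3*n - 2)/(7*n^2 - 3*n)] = (15*n^2 + 28*n - 6)/(n^2*(49*n^2 - 42*n + 9))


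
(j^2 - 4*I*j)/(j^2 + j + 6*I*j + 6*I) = j*(j - 4*I)/(j^2 + j + 6*I*j + 6*I)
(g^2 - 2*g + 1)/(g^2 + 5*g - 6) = (g - 1)/(g + 6)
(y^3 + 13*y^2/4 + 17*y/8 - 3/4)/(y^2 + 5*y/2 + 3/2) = (4*y^2 + 7*y - 2)/(4*(y + 1))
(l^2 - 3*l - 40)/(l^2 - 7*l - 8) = (l + 5)/(l + 1)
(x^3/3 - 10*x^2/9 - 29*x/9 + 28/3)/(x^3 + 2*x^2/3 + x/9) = (3*x^3 - 10*x^2 - 29*x + 84)/(x*(9*x^2 + 6*x + 1))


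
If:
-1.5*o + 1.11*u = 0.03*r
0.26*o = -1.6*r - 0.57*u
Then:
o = 0.749561073488839*u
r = -0.478053674441936*u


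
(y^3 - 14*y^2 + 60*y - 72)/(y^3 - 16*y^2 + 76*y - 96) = (y - 6)/(y - 8)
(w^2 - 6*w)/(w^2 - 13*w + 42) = w/(w - 7)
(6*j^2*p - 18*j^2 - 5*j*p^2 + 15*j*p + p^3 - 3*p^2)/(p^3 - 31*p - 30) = (-6*j^2*p + 18*j^2 + 5*j*p^2 - 15*j*p - p^3 + 3*p^2)/(-p^3 + 31*p + 30)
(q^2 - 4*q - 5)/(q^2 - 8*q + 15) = (q + 1)/(q - 3)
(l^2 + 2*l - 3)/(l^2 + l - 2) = (l + 3)/(l + 2)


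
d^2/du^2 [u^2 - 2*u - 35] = 2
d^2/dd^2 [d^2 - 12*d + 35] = 2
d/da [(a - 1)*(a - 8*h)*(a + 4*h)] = 3*a^2 - 8*a*h - 2*a - 32*h^2 + 4*h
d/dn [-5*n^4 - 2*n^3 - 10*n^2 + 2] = 2*n*(-10*n^2 - 3*n - 10)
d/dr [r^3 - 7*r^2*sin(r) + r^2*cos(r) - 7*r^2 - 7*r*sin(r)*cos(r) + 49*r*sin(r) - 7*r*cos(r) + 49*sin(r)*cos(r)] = -r^2*sin(r) - 7*r^2*cos(r) + 3*r^2 - 7*r*sin(r) + 51*r*cos(r) - 7*r*cos(2*r) - 14*r + 49*sin(r) - 7*sin(2*r)/2 - 7*cos(r) + 49*cos(2*r)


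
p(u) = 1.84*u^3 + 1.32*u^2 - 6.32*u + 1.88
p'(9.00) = 464.56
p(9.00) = 1393.28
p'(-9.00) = 417.04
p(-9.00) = -1175.68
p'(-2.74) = 27.89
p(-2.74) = -8.74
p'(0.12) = -5.92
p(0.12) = 1.14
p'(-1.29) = -0.54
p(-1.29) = 8.28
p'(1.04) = 2.40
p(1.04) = -1.20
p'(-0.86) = -4.51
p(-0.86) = 7.12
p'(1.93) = 19.34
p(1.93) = 7.83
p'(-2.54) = 22.59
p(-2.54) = -3.70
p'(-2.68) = 26.25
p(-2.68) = -7.12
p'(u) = 5.52*u^2 + 2.64*u - 6.32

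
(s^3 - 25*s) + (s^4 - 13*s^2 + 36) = s^4 + s^3 - 13*s^2 - 25*s + 36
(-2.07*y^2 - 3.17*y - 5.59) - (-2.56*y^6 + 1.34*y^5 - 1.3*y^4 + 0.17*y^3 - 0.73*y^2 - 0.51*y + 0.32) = 2.56*y^6 - 1.34*y^5 + 1.3*y^4 - 0.17*y^3 - 1.34*y^2 - 2.66*y - 5.91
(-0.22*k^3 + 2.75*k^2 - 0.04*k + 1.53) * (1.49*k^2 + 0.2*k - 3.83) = -0.3278*k^5 + 4.0535*k^4 + 1.333*k^3 - 8.2608*k^2 + 0.4592*k - 5.8599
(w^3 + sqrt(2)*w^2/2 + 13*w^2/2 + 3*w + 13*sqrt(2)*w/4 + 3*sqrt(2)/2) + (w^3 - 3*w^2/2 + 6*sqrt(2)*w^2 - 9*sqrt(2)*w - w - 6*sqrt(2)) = 2*w^3 + 5*w^2 + 13*sqrt(2)*w^2/2 - 23*sqrt(2)*w/4 + 2*w - 9*sqrt(2)/2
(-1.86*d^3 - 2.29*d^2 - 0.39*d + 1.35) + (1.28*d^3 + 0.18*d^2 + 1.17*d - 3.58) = -0.58*d^3 - 2.11*d^2 + 0.78*d - 2.23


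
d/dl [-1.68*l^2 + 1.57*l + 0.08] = 1.57 - 3.36*l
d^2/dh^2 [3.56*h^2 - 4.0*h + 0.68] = 7.12000000000000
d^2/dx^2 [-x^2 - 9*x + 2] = -2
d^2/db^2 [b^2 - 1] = 2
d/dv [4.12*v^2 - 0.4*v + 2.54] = 8.24*v - 0.4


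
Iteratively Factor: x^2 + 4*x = (x + 4)*(x)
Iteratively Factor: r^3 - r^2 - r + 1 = (r + 1)*(r^2 - 2*r + 1) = (r - 1)*(r + 1)*(r - 1)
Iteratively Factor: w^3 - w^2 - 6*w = (w + 2)*(w^2 - 3*w) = (w - 3)*(w + 2)*(w)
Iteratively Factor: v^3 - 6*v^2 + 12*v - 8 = (v - 2)*(v^2 - 4*v + 4) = (v - 2)^2*(v - 2)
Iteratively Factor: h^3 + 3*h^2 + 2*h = (h + 2)*(h^2 + h) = h*(h + 2)*(h + 1)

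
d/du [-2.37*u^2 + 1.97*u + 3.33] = 1.97 - 4.74*u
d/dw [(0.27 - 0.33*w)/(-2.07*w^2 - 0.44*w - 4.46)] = (-0.6831*w^2 + 1.1178*w + 1.5906)/(4.2849*w^4 + 1.8216*w^3 + 18.658*w^2 + 3.9248*w + 19.8916)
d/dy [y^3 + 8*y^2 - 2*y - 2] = 3*y^2 + 16*y - 2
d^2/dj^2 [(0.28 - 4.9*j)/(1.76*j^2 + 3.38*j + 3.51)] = (-(3.52*j + 3.38)*(4.9*j - 0.28)*(7.04*j + 6.76) + (51.744*j + 32.1384)*(1.76*j^2 + 3.38*j + 3.51))/(1.76*j^2 + 3.38*j + 3.51)^3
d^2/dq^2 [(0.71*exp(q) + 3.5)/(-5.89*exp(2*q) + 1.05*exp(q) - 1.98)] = (-24.631391*exp(4*q) - 490.080395*exp(3*q) + 114.618222*exp(2*q) + 157.93596*exp(q) - 10.059984)*exp(q)/(204.336469*exp(6*q) - 109.280115*exp(5*q) + 225.552249*exp(4*q) - 74.629485*exp(3*q) + 75.822318*exp(2*q) - 12.34926*exp(q) + 7.762392)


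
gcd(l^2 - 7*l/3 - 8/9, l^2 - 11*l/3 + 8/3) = l - 8/3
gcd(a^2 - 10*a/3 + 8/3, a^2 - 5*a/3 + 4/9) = a - 4/3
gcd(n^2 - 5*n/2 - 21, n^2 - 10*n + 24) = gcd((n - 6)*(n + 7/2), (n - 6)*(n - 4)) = n - 6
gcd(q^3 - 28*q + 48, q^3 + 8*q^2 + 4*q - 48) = q^2 + 4*q - 12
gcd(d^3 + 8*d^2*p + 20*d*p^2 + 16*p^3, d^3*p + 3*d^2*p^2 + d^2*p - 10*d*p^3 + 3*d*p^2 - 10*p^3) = 1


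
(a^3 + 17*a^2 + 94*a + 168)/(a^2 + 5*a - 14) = (a^2 + 10*a + 24)/(a - 2)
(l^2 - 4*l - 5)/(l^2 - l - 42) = (-l^2 + 4*l + 5)/(-l^2 + l + 42)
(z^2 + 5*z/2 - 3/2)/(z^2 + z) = (2*z^2 + 5*z - 3)/(2*z*(z + 1))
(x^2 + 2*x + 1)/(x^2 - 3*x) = (x^2 + 2*x + 1)/(x*(x - 3))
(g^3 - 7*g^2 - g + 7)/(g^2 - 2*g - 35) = (g^2 - 1)/(g + 5)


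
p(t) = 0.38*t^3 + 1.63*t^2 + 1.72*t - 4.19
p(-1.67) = -4.29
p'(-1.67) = -0.54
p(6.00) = 146.89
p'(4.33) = 37.21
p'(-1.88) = -0.38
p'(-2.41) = 0.48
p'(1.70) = 10.56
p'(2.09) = 13.51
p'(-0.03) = 1.62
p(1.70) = 5.31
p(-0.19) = -4.46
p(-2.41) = -4.19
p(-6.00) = -37.91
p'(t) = 1.14*t^2 + 3.26*t + 1.72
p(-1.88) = -4.19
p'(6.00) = 62.32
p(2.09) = 9.99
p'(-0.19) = 1.14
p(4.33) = 64.67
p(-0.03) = -4.24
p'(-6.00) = 23.20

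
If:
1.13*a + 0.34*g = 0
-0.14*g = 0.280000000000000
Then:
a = 0.60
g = -2.00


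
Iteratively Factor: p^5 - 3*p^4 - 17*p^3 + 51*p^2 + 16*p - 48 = (p + 4)*(p^4 - 7*p^3 + 11*p^2 + 7*p - 12) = (p - 4)*(p + 4)*(p^3 - 3*p^2 - p + 3) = (p - 4)*(p - 1)*(p + 4)*(p^2 - 2*p - 3) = (p - 4)*(p - 3)*(p - 1)*(p + 4)*(p + 1)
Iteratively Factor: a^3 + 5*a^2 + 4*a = (a)*(a^2 + 5*a + 4) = a*(a + 4)*(a + 1)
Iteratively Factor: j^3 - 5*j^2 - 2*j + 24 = (j - 4)*(j^2 - j - 6) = (j - 4)*(j - 3)*(j + 2)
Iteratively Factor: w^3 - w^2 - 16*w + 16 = (w - 1)*(w^2 - 16) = (w - 1)*(w + 4)*(w - 4)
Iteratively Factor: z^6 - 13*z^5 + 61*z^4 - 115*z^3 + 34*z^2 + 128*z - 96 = (z - 4)*(z^5 - 9*z^4 + 25*z^3 - 15*z^2 - 26*z + 24) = (z - 4)*(z + 1)*(z^4 - 10*z^3 + 35*z^2 - 50*z + 24) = (z - 4)*(z - 2)*(z + 1)*(z^3 - 8*z^2 + 19*z - 12) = (z - 4)*(z - 3)*(z - 2)*(z + 1)*(z^2 - 5*z + 4) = (z - 4)^2*(z - 3)*(z - 2)*(z + 1)*(z - 1)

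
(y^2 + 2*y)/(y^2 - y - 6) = y/(y - 3)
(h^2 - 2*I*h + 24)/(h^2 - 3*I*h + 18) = (h + 4*I)/(h + 3*I)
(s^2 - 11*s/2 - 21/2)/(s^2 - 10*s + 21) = (s + 3/2)/(s - 3)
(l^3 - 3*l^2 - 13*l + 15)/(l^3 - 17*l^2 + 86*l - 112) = (l^3 - 3*l^2 - 13*l + 15)/(l^3 - 17*l^2 + 86*l - 112)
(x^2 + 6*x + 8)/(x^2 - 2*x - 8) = (x + 4)/(x - 4)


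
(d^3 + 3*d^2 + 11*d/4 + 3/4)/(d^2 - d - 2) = (d^2 + 2*d + 3/4)/(d - 2)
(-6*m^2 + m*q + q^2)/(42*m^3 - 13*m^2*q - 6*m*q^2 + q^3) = 1/(-7*m + q)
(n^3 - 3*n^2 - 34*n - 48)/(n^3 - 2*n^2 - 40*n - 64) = (n + 3)/(n + 4)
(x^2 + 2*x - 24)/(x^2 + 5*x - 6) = (x - 4)/(x - 1)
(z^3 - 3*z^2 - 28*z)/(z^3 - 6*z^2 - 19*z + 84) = z/(z - 3)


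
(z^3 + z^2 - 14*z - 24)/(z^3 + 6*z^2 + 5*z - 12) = (z^2 - 2*z - 8)/(z^2 + 3*z - 4)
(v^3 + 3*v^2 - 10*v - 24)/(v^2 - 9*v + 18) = (v^2 + 6*v + 8)/(v - 6)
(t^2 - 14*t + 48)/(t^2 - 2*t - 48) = (t - 6)/(t + 6)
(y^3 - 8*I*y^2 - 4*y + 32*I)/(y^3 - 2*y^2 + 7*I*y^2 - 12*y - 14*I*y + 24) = (y^2 + y*(2 - 8*I) - 16*I)/(y^2 + 7*I*y - 12)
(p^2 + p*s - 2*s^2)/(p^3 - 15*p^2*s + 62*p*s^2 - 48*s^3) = (p + 2*s)/(p^2 - 14*p*s + 48*s^2)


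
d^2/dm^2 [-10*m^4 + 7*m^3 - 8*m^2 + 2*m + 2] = -120*m^2 + 42*m - 16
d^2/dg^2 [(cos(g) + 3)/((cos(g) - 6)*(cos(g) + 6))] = (-12*(1 - cos(g)^2)^2 - cos(g)^5 - 214*cos(g)^3 - 438*cos(g)^2 - 1080*cos(g) + 228)/((cos(g) - 6)^3*(cos(g) + 6)^3)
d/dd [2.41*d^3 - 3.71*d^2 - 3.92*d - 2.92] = 7.23*d^2 - 7.42*d - 3.92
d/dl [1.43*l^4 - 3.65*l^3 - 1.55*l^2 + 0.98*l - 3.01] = 5.72*l^3 - 10.95*l^2 - 3.1*l + 0.98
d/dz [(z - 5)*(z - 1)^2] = (z - 1)*(3*z - 11)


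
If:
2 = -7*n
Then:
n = -2/7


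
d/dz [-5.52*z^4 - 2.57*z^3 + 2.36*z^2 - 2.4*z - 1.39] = -22.08*z^3 - 7.71*z^2 + 4.72*z - 2.4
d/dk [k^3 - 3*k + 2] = 3*k^2 - 3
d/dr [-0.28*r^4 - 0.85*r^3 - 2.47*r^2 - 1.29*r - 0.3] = -1.12*r^3 - 2.55*r^2 - 4.94*r - 1.29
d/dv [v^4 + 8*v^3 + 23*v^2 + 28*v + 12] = 4*v^3 + 24*v^2 + 46*v + 28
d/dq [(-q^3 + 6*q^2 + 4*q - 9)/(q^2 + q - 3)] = (-q^4 - 2*q^3 + 11*q^2 - 18*q - 3)/(q^4 + 2*q^3 - 5*q^2 - 6*q + 9)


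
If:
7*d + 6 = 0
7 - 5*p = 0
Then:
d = -6/7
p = 7/5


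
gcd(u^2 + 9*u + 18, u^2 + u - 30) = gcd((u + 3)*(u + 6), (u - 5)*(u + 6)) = u + 6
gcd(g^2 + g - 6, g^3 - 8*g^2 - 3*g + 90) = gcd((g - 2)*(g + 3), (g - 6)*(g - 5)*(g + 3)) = g + 3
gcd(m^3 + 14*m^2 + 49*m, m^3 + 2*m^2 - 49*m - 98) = m + 7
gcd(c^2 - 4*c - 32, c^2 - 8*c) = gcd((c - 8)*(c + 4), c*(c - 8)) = c - 8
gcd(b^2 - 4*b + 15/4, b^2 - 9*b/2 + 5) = b - 5/2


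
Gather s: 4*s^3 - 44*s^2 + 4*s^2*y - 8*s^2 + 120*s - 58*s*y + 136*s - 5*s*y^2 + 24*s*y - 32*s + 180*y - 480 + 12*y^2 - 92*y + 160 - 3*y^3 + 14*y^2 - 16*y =4*s^3 + s^2*(4*y - 52) + s*(-5*y^2 - 34*y + 224) - 3*y^3 + 26*y^2 + 72*y - 320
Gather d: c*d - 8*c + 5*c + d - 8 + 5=-3*c + d*(c + 1) - 3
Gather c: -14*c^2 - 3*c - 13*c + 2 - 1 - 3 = -14*c^2 - 16*c - 2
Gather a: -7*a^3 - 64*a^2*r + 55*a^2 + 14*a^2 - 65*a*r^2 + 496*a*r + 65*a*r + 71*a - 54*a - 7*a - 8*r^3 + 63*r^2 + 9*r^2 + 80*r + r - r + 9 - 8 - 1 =-7*a^3 + a^2*(69 - 64*r) + a*(-65*r^2 + 561*r + 10) - 8*r^3 + 72*r^2 + 80*r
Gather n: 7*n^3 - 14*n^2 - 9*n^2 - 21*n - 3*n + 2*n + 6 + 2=7*n^3 - 23*n^2 - 22*n + 8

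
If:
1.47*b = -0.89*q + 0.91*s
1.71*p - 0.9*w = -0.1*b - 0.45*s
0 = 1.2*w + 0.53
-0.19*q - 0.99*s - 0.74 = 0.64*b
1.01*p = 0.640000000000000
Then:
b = 50.12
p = 0.63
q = -97.53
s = -14.43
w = -0.44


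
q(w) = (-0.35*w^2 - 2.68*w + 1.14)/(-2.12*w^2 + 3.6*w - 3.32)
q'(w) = (-0.7*w - 2.68)/(-2.12*w^2 + 3.6*w - 3.32) + (4.24*w - 3.6)*(-0.35*w^2 - 2.68*w + 1.14)/(-2.12*w^2 + 3.6*w - 3.32)^2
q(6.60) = 0.44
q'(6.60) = -0.05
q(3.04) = 0.86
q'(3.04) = -0.26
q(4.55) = 0.59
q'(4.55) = -0.11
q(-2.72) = -0.20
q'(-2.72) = -0.08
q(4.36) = 0.62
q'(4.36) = -0.12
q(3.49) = 0.75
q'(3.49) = -0.20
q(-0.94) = -0.39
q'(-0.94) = -0.11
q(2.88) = 0.90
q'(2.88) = -0.29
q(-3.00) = -0.18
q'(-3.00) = -0.07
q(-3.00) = -0.18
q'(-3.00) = -0.07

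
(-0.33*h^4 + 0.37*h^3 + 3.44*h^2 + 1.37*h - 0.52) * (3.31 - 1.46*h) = 0.4818*h^5 - 1.6325*h^4 - 3.7977*h^3 + 9.3862*h^2 + 5.2939*h - 1.7212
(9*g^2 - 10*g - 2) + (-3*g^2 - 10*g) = 6*g^2 - 20*g - 2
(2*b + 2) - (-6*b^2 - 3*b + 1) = 6*b^2 + 5*b + 1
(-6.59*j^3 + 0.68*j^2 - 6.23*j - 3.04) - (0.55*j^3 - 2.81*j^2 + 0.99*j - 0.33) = -7.14*j^3 + 3.49*j^2 - 7.22*j - 2.71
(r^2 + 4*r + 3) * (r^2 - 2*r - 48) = r^4 + 2*r^3 - 53*r^2 - 198*r - 144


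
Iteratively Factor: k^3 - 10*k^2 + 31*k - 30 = (k - 3)*(k^2 - 7*k + 10) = (k - 5)*(k - 3)*(k - 2)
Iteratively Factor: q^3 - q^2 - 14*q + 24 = (q - 3)*(q^2 + 2*q - 8) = (q - 3)*(q - 2)*(q + 4)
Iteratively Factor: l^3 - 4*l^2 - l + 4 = (l - 4)*(l^2 - 1) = (l - 4)*(l + 1)*(l - 1)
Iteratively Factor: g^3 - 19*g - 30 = (g + 2)*(g^2 - 2*g - 15) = (g + 2)*(g + 3)*(g - 5)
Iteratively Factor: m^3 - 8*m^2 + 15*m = (m - 5)*(m^2 - 3*m) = m*(m - 5)*(m - 3)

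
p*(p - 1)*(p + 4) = p^3 + 3*p^2 - 4*p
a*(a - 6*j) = a^2 - 6*a*j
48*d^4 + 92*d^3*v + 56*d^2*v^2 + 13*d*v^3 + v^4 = (d + v)*(2*d + v)*(4*d + v)*(6*d + v)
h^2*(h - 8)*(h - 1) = h^4 - 9*h^3 + 8*h^2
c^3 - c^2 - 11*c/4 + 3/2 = (c - 2)*(c - 1/2)*(c + 3/2)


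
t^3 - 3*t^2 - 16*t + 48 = (t - 4)*(t - 3)*(t + 4)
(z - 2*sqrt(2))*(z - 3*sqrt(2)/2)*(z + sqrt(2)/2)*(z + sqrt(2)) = z^4 - 2*sqrt(2)*z^3 - 7*z^2/2 + 11*sqrt(2)*z/2 + 6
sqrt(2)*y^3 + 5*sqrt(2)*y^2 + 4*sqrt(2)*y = y*(y + 4)*(sqrt(2)*y + sqrt(2))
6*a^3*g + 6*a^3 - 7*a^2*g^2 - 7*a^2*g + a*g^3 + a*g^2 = (-6*a + g)*(-a + g)*(a*g + a)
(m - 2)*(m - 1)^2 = m^3 - 4*m^2 + 5*m - 2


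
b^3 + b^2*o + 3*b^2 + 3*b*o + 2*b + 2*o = (b + 1)*(b + 2)*(b + o)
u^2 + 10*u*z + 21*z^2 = (u + 3*z)*(u + 7*z)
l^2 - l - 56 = (l - 8)*(l + 7)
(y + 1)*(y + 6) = y^2 + 7*y + 6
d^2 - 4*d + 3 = (d - 3)*(d - 1)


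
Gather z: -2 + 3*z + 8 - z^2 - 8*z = -z^2 - 5*z + 6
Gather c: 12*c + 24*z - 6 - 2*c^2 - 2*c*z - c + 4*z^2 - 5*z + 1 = -2*c^2 + c*(11 - 2*z) + 4*z^2 + 19*z - 5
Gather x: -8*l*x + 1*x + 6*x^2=6*x^2 + x*(1 - 8*l)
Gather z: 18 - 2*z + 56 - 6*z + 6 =80 - 8*z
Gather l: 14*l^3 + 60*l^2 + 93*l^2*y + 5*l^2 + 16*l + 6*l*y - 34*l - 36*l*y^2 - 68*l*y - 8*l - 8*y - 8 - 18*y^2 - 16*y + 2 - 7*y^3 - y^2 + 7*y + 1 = 14*l^3 + l^2*(93*y + 65) + l*(-36*y^2 - 62*y - 26) - 7*y^3 - 19*y^2 - 17*y - 5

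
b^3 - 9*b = b*(b - 3)*(b + 3)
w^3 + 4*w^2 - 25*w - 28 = (w - 4)*(w + 1)*(w + 7)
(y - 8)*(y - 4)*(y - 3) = y^3 - 15*y^2 + 68*y - 96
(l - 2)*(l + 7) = l^2 + 5*l - 14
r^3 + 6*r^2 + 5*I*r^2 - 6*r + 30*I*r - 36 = (r + 6)*(r + 2*I)*(r + 3*I)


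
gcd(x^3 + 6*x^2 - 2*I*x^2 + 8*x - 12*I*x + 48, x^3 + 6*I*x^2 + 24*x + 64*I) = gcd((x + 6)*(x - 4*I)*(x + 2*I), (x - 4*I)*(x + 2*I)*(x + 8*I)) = x^2 - 2*I*x + 8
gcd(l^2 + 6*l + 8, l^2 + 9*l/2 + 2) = l + 4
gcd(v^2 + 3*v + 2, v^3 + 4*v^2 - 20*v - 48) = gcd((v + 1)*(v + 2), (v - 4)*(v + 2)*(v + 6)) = v + 2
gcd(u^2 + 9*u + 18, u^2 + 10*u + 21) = u + 3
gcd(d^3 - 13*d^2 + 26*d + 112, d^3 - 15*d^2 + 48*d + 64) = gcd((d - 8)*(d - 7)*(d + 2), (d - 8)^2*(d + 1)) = d - 8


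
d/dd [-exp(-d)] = exp(-d)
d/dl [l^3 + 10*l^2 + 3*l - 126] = 3*l^2 + 20*l + 3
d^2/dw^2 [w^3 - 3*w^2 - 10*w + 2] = 6*w - 6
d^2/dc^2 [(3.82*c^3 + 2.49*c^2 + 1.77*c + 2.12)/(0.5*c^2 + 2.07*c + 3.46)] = (15.250136*c^3 + 141.491424*c^2 + 269.181672*c + 45.097156)/(0.125*c^6 + 1.5525*c^5 + 9.02235*c^4 + 30.356343*c^3 + 62.434662*c^2 + 74.343636*c + 41.421736)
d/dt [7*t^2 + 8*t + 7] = 14*t + 8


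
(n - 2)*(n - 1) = n^2 - 3*n + 2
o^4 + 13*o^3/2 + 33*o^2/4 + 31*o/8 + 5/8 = (o + 1/2)^3*(o + 5)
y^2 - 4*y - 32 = (y - 8)*(y + 4)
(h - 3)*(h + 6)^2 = h^3 + 9*h^2 - 108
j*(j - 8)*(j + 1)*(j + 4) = j^4 - 3*j^3 - 36*j^2 - 32*j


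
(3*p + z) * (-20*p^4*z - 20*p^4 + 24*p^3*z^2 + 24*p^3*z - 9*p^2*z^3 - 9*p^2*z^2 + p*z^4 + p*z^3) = -60*p^5*z - 60*p^5 + 52*p^4*z^2 + 52*p^4*z - 3*p^3*z^3 - 3*p^3*z^2 - 6*p^2*z^4 - 6*p^2*z^3 + p*z^5 + p*z^4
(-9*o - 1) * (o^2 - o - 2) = -9*o^3 + 8*o^2 + 19*o + 2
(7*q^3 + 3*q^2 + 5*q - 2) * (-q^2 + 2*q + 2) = -7*q^5 + 11*q^4 + 15*q^3 + 18*q^2 + 6*q - 4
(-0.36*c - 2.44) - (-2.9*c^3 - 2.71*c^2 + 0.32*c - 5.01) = 2.9*c^3 + 2.71*c^2 - 0.68*c + 2.57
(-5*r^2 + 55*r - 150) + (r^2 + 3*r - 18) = -4*r^2 + 58*r - 168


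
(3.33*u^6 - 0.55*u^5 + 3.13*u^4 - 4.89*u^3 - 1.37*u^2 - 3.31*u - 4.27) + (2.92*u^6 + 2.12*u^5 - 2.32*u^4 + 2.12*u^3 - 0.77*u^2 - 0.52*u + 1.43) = 6.25*u^6 + 1.57*u^5 + 0.81*u^4 - 2.77*u^3 - 2.14*u^2 - 3.83*u - 2.84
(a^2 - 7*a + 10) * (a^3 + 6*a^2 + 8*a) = a^5 - a^4 - 24*a^3 + 4*a^2 + 80*a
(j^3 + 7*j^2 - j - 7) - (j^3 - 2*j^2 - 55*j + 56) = 9*j^2 + 54*j - 63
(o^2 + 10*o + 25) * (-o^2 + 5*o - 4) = -o^4 - 5*o^3 + 21*o^2 + 85*o - 100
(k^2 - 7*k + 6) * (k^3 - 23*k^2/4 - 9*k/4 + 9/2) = k^5 - 51*k^4/4 + 44*k^3 - 57*k^2/4 - 45*k + 27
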